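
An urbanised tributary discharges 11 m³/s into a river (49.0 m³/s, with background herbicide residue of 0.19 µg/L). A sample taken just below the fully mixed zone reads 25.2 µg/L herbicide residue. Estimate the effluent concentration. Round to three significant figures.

137 µg/L

Mass balance: 49.00·0.1900 + 11.00·Cₑ = 60.00·25.20
→ Cₑ = (60.00·25.20 − 49.00·0.1900) / 11.00 = 136.6 µg/L.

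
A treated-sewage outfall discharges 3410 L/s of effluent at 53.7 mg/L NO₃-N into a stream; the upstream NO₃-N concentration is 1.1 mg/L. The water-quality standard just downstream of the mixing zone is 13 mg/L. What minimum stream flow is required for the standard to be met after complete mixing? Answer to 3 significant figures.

11700 L/s

Set C_mix = 13: (Q·1.100 + 3410·53.70) / (Q + 3410) = 13
→ Q = 3410·(53.70 − 13)/(13 − 1.100) = 11660 L/s.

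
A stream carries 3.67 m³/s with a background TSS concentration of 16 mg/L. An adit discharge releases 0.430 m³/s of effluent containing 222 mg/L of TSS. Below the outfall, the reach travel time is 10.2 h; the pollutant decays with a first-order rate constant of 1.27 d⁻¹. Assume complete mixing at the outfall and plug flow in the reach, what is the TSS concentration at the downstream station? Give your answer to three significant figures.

21.9 mg/L

Conservation of mass: C = (3.670·16.00 + 0.4300·222.0) / 4.100 = 154.2/4.100 = 37.60 mg/L.
Applying C = C₀e^(−kt): 37.60 × 0.5829 = 21.92 mg/L.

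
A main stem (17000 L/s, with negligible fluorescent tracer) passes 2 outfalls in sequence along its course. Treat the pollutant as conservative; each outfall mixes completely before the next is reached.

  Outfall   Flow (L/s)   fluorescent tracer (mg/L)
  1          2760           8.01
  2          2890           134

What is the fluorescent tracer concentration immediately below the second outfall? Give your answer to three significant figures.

Outfall 1: combined Q = 19760 L/s; C = (17000·0 + 2760·8.010)/19760 = 1.119 mg/L.
Outfall 2: combined Q = 22650 L/s; C = (19760·1.119 + 2890·134.0)/22650 = 18.07 mg/L.

18.1 mg/L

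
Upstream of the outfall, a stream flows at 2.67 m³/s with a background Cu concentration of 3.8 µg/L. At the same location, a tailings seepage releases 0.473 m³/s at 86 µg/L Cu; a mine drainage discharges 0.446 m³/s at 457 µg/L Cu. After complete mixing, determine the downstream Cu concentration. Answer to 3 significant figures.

71.0 µg/L

Flow-weighted average: C = (2.670·3.800 + 0.4730·86.00 + 0.4460·457.0) / 3.589 = 254.6/3.589 = 70.95 µg/L.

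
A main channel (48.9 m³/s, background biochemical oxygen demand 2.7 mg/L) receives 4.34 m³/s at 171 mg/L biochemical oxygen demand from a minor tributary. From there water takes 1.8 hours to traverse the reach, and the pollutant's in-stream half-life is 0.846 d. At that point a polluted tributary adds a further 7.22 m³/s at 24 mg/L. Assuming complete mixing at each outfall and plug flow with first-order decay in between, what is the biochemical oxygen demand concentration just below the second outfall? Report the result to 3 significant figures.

Conservation of mass: C = (48.90·2.700 + 4.340·171.0) / 53.24 = 874.2/53.24 = 16.42 mg/L; combined flow 53.24 m³/s.
Half-life 0.846 d → k = ln 2 / 0.846 = 0.8193 d⁻¹.
Decay over the reach: 16.42·exp(−kt) = 16.42·0.9404 = 15.44 mg/L.
At the second outfall, C = (53.24·15.44 + 7.220·24.00) / (53.24 + 7.220) = 16.46 mg/L.

16.5 mg/L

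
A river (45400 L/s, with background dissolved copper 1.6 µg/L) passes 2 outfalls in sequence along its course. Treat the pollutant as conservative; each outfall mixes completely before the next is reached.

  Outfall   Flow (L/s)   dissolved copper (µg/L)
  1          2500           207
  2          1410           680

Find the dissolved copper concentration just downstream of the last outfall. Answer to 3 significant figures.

31.4 µg/L

After outfall 1: Q = 45400 + 2500 = 47900 L/s; C = (45400·1.600 + 2500·207.0)/47900 = 12.32 µg/L.
After outfall 2: Q = 47900 + 1410 = 49310 L/s; C = (47900·12.32 + 1410·680.0)/49310 = 31.41 µg/L.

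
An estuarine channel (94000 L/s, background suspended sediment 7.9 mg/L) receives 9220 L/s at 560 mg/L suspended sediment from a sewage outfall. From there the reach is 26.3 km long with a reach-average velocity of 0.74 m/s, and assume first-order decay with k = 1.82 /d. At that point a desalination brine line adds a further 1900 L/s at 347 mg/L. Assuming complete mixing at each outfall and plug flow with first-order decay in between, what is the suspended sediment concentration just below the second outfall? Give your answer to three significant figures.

Flow-weighted average: C = (94000·7.900 + 9220·560.0) / 103200 = 5906000/103200 = 57.22 mg/L; combined flow 103200 L/s.
Travel time t = 26.3·1000 / 0.74 = 35540 s = 9.872 h.
After decay, C = 57.22 × e^(−kt) = 57.22 × 0.4730 = 27.06 mg/L.
Second outfall: C = (103200·27.06 + 1900·347.0)/105100 = 32.85 mg/L.

32.8 mg/L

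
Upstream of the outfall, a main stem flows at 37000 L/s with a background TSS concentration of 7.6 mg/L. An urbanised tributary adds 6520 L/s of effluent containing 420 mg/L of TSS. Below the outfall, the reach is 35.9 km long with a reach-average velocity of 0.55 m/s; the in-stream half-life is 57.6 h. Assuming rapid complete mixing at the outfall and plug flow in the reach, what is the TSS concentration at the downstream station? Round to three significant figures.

55.8 mg/L

Mass balance: C = (37000·7.600 + 6520·420.0) / 43520 = 3020000/43520 = 69.38 mg/L.
Travel time t = 35.9·1000 / 0.55 = 65270 s = 18.13 h.
Half-life 57.6 h → k = ln 2 / 57.6 = 0.01203 h⁻¹ = 0.2888 d⁻¹.
First-order decay: C = 69.38·exp(−k·t) = 69.38·0.8040 = 55.78 mg/L.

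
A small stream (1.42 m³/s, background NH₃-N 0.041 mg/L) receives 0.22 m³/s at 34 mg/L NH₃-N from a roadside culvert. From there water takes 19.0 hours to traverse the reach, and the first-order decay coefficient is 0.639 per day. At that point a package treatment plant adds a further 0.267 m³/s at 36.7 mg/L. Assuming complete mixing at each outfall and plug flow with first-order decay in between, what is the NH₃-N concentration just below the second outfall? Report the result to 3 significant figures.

7.52 mg/L

Conservation of mass: C = (1.420·0.04100 + 0.2200·34.00) / 1.640 = 7.538/1.640 = 4.596 mg/L; combined flow 1.640 m³/s.
First-order decay: C = 4.596·exp(−k·t) = 4.596·0.6030 = 2.772 mg/L.
Second outfall: C = (1.640·2.772 + 0.2670·36.70)/1.907 = 7.522 mg/L.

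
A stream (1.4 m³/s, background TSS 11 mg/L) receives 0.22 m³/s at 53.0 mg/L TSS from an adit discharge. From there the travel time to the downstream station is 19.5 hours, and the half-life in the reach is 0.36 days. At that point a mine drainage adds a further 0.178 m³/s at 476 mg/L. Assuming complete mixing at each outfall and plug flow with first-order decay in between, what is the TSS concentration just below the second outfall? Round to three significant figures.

50.3 mg/L

After mixing, C = (1.400·11.00 + 0.2200·53.00) / 1.620 = 27.06/1.620 = 16.70 mg/L; combined flow 1.620 m³/s.
Half-life 0.36 d → k = ln 2 / 0.36 = 1.925 d⁻¹.
Decay over the reach: 16.70·exp(−kt) = 16.70·0.2092 = 3.495 mg/L.
Second outfall: C = (1.620·3.495 + 0.1780·476.0)/1.798 = 50.27 mg/L.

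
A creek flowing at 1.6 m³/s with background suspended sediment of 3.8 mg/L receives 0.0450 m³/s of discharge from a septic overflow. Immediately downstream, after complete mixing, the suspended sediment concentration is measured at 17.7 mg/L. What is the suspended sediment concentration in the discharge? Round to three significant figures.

Mass balance: 1.600·3.800 + 0.04500·Cₑ = 1.645·17.70
→ Cₑ = (1.645·17.70 − 1.600·3.800) / 0.04500 = 511.9 mg/L.

512 mg/L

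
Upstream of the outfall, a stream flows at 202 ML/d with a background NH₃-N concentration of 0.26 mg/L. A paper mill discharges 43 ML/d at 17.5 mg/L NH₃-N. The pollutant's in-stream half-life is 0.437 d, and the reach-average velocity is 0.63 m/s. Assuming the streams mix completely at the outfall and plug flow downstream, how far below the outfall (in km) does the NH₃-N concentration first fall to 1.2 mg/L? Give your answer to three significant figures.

34.6 km

Mass balance: C = (202.0·0.2600 + 43.00·17.50) / 245.0 = 805.0/245.0 = 3.286 mg/L.
Half-life 0.437 d → k = ln 2 / 0.437 = 1.586 d⁻¹.
Set 3.286·exp(−k·t) = 1.2 → t = ln(3.286/1.2)/k = 54870 s = 15.24 h.
Distance = v·t = 0.63·54870 = 34570 m = 34.57 km.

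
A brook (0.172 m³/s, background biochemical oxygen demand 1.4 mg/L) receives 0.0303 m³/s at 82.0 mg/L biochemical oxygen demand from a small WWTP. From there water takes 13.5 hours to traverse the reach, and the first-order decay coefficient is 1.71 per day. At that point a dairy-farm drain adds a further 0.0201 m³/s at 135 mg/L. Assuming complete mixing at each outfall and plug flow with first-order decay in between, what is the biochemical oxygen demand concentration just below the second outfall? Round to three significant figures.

16.9 mg/L

Conservation of mass: C = (0.1720·1.400 + 0.03030·82.00) / 0.2023 = 2.725/0.2023 = 13.47 mg/L; combined flow 0.2023 m³/s.
Decay over the reach: 13.47·exp(−kt) = 13.47·0.3822 = 5.149 mg/L.
Second outfall: C = (0.2023·5.149 + 0.02010·135.0)/0.2224 = 16.88 mg/L.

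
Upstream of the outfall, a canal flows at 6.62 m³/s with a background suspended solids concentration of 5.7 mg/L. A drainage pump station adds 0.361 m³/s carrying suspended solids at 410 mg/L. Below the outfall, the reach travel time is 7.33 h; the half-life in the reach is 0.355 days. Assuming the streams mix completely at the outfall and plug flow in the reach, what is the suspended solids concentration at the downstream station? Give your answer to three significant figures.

14.7 mg/L

Mixed concentration C = ΣQC/ΣQ = (6.620·5.700 + 0.3610·410.0) / 6.981 = 185.7/6.981 = 26.61 mg/L.
Half-life 0.355 d → k = ln 2 / 0.355 = 1.953 d⁻¹.
Applying C = C₀e^(−kt): 26.61 × 0.5508 = 14.66 mg/L.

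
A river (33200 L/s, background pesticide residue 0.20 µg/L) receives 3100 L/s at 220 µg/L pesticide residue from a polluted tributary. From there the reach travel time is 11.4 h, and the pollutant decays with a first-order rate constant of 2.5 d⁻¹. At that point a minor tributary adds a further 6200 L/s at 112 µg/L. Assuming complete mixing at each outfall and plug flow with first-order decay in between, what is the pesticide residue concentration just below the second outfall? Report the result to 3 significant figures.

21.3 µg/L

Flow-weighted average: C = (33200·0.2000 + 3100·220.0) / 36300 = 688600/36300 = 18.97 µg/L; combined flow 36300 L/s.
Applying C = C₀e^(−kt): 18.97 × 0.3050 = 5.786 µg/L.
Second outfall: C = (36300·5.786 + 6200·112.0)/42500 = 21.28 µg/L.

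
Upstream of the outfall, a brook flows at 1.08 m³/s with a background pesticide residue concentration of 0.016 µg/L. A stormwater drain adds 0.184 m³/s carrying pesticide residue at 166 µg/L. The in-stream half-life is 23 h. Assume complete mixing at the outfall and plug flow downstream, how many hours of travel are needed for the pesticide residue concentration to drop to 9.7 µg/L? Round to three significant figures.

Mixed concentration C = ΣQC/ΣQ = (1.080·0.01600 + 0.1840·166.0) / 1.264 = 30.56/1.264 = 24.18 µg/L.
Half-life 23 h → k = ln 2 / 23 = 0.03014 h⁻¹ = 0.7233 d⁻¹.
24.18·exp(−k·t) = 9.7 → t = ln(24.18/9.7)/k = 109100 s = 30.31 h.

30.3 h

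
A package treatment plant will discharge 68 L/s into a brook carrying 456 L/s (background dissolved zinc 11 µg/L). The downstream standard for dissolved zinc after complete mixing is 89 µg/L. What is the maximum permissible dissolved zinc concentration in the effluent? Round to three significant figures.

At the limit, (Qr·Cr + Qe·Cₑ)/(Qr + Qe) = 89:
Cₑ = (524.0·89 − 456.0·11.00) / 68.00 = 612.1 µg/L.

612 µg/L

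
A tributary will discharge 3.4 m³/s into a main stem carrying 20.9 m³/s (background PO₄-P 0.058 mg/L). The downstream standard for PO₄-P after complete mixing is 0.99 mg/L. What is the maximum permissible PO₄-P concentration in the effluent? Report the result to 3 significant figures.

At the limit, (Qr·Cr + Qe·Cₑ)/(Qr + Qe) = 0.99:
Cₑ = (24.30·0.99 − 20.90·0.05800) / 3.400 = 6.719 mg/L.

6.72 mg/L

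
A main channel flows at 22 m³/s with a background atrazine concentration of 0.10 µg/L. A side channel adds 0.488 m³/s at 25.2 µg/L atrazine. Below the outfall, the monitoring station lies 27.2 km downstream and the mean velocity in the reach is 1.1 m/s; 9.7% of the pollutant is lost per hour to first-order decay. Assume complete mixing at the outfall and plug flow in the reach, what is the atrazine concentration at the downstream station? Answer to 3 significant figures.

0.320 µg/L

After mixing, C = (22.00·0.1000 + 0.4880·25.20) / 22.49 = 14.50/22.49 = 0.6447 µg/L.
Travel time t = 27.2·1000 / 1.1 = 24730 s = 6.869 h.
9.7%/h lost → k = −ln(1 − 0.097) = 0.1020 h⁻¹.
After decay, C = 0.6447 × e^(−kt) = 0.6447 × 0.4962 = 0.3199 µg/L.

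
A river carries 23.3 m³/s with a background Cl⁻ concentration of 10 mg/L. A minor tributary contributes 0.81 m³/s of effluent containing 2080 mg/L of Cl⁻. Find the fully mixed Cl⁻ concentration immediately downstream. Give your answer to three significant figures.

79.5 mg/L

Conservation of mass: C = (23.30·10.00 + 0.8100·2080) / 24.11 = 1918/24.11 = 79.54 mg/L.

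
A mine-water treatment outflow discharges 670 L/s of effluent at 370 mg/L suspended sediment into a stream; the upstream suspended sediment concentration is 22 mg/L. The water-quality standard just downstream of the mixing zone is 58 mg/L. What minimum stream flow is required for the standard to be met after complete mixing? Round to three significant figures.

5810 L/s

Set C_mix = 58: (Q·22.00 + 670.0·370.0) / (Q + 670.0) = 58
→ Q = 670.0·(370.0 − 58)/(58 − 22.00) = 5807 L/s.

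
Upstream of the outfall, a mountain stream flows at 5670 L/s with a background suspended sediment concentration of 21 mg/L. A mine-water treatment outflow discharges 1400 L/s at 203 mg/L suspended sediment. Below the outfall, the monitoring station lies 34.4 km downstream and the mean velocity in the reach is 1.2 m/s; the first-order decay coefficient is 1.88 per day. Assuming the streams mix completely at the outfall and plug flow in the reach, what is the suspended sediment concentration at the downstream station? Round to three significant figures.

Mass balance: C = (5670·21.00 + 1400·203.0) / 7070 = 403300/7070 = 57.04 mg/L.
Travel time t = 34.4·1000 / 1.2 = 28670 s = 7.963 h.
First-order decay: C = 57.04·exp(−k·t) = 57.04·0.5359 = 30.57 mg/L.

30.6 mg/L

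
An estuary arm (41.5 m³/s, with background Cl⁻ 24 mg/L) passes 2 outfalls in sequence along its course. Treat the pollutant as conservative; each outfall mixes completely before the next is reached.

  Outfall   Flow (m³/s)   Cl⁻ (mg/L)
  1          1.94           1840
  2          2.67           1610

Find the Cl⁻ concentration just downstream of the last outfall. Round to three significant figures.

Below outfall 1: Q → 43.44 m³/s, C = (41.50·24.00 + 1.940·1840)/43.44 = 105.1 mg/L.
Below outfall 2: Q → 46.11 m³/s, C = (43.44·105.1 + 2.670·1610)/46.11 = 192.2 mg/L.

192 mg/L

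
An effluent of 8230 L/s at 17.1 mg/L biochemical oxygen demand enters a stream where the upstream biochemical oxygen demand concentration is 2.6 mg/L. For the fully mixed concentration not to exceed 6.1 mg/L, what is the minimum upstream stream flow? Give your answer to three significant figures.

25900 L/s

Set C_mix = 6.1: (Q·2.600 + 8230·17.10) / (Q + 8230) = 6.1
→ Q = 8230·(17.10 − 6.1)/(6.1 − 2.600) = 25870 L/s.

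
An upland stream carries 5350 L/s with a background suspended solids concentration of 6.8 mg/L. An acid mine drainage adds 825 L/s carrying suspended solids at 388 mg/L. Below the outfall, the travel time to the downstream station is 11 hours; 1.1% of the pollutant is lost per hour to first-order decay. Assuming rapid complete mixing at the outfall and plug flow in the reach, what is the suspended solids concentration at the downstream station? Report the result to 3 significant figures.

51.1 mg/L

Conservation of mass: C = (5350·6.800 + 825.0·388.0) / 6175 = 356500/6175 = 57.73 mg/L.
1.1%/h lost → k = −ln(1 − 0.011) = 0.01106 h⁻¹.
Decay over the reach: 57.73·exp(−kt) = 57.73·0.8854 = 51.12 mg/L.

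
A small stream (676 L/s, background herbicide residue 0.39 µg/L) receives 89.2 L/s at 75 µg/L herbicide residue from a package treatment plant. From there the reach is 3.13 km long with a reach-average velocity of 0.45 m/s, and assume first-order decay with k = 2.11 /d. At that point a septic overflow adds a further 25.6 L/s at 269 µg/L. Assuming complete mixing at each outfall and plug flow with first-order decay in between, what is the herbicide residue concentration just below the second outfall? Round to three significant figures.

Mass balance: C = (676.0·0.3900 + 89.20·75.00) / 765.2 = 6954/765.2 = 9.087 µg/L; combined flow 765.2 L/s.
Travel time t = 3.13·1000 / 0.45 = 6956 s = 1.932 h.
Decay over the reach: 9.087·exp(−kt) = 9.087·0.8438 = 7.668 µg/L.
Second outfall: C = (765.2·7.668 + 25.60·269.0)/790.8 = 16.13 µg/L.

16.1 µg/L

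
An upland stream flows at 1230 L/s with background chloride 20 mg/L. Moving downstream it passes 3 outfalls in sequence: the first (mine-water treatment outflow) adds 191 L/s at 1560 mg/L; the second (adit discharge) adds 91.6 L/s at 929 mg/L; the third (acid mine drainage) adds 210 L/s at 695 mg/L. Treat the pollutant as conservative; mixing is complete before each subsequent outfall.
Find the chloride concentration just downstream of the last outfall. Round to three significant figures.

321 mg/L

Outfall 1: combined Q = 1421 L/s; C = (1230·20.00 + 191.0·1560)/1421 = 227.0 mg/L.
Outfall 2: combined Q = 1513 L/s; C = (1421·227.0 + 91.60·929.0)/1513 = 269.5 mg/L.
Outfall 3: combined Q = 1723 L/s; C = (1513·269.5 + 210.0·695.0)/1723 = 321.4 mg/L.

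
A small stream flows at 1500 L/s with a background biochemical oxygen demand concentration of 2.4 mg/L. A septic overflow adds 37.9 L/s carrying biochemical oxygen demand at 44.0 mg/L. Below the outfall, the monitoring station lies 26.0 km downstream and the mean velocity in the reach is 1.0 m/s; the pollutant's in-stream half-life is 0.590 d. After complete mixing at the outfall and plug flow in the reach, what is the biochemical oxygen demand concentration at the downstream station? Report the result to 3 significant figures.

2.41 mg/L

Conservation of mass: C = (1500·2.400 + 37.90·44.00) / 1538 = 5268/1538 = 3.425 mg/L.
Travel time t = 26.0·1000 / 1.0 = 26000 s = 7.222 h.
Half-life 0.590 d → k = ln 2 / 0.590 = 1.175 d⁻¹.
Decay over the reach: 3.425·exp(−kt) = 3.425·0.7022 = 2.405 mg/L.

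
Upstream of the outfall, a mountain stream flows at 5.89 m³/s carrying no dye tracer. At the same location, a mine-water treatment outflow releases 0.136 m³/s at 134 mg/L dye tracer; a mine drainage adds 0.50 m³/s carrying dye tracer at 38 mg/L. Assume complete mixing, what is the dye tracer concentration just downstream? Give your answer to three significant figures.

5.70 mg/L

Mixed concentration C = ΣQC/ΣQ = (5.890·0 + 0.1360·134.0 + 0.5000·38.00) / 6.526 = 37.22/6.526 = 5.704 mg/L.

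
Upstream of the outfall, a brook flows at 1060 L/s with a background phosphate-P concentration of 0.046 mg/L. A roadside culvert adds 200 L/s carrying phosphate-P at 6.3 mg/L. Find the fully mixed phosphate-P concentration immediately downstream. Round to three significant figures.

1.04 mg/L

Mixed concentration C = ΣQC/ΣQ = (1060·0.04600 + 200.0·6.300) / 1260 = 1309/1260 = 1.039 mg/L.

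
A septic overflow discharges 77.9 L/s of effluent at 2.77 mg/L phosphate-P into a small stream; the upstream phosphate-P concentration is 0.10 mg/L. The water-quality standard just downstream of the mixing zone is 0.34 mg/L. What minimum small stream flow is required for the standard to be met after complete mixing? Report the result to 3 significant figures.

789 L/s

Set C_mix = 0.34: (Q·0.1000 + 77.90·2.770) / (Q + 77.90) = 0.34
→ Q = 77.90·(2.770 − 0.34)/(0.34 − 0.1000) = 788.7 L/s.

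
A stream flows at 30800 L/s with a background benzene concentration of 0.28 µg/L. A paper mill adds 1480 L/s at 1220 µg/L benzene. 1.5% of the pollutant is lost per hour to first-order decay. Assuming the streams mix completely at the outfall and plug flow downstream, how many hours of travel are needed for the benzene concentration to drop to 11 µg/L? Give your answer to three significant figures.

After mixing, C = (30800·0.2800 + 1480·1220) / 32280 = 1814000/32280 = 56.20 µg/L.
1.5%/h lost → k = −ln(1 − 0.015) = 0.01511 h⁻¹.
56.20·exp(−k·t) = 11 → t = ln(56.20/11)/k = 388500 s = 107.9 h.

108 h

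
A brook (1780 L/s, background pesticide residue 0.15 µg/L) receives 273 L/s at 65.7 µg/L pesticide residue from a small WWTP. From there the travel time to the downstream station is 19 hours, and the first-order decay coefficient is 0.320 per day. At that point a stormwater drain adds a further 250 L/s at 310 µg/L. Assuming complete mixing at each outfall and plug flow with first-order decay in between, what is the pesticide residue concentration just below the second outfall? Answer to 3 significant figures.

39.8 µg/L

Mixed concentration C = ΣQC/ΣQ = (1780·0.1500 + 273.0·65.70) / 2053 = 18200/2053 = 8.867 µg/L; combined flow 2053 L/s.
Decay over the reach: 8.867·exp(−kt) = 8.867·0.7762 = 6.882 µg/L.
At the second outfall, C = (2053·6.882 + 250.0·310.0) / (2053 + 250.0) = 39.79 µg/L.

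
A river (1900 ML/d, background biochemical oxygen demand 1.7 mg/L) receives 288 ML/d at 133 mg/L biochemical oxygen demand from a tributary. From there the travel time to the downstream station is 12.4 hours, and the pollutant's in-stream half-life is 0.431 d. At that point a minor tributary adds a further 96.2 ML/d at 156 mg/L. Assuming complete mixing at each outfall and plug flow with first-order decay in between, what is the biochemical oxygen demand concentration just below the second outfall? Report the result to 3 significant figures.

Conservation of mass: C = (1900·1.700 + 288.0·133.0) / 2188 = 41530/2188 = 18.98 mg/L; combined flow 2188 ML/d.
Half-life 0.431 d → k = ln 2 / 0.431 = 1.608 d⁻¹.
First-order decay: C = 18.98·exp(−k·t) = 18.98·0.4356 = 8.270 mg/L.
At the second outfall, C = (2188·8.270 + 96.20·156.0) / (2188 + 96.20) = 14.49 mg/L.

14.5 mg/L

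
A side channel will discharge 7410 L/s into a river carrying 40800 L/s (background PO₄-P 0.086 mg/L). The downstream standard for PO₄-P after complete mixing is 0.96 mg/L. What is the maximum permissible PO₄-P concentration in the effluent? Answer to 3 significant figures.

At the limit, (Qr·Cr + Qe·Cₑ)/(Qr + Qe) = 0.96:
Cₑ = (48210·0.96 − 40800·0.08600) / 7410 = 5.772 mg/L.

5.77 mg/L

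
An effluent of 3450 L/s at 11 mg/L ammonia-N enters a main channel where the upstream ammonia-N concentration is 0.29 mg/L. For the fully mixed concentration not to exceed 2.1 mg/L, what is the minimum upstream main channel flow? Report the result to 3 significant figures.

17000 L/s

Set C_mix = 2.1: (Q·0.2900 + 3450·11.00) / (Q + 3450) = 2.1
→ Q = 3450·(11.00 − 2.1)/(2.1 − 0.2900) = 16960 L/s.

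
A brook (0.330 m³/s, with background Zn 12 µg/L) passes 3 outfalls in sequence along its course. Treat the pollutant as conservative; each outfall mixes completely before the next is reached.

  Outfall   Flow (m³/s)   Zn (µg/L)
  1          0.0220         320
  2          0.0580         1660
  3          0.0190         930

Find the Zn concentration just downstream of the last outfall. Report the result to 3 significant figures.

Below outfall 1: Q → 0.3520 m³/s, C = (0.3300·12.00 + 0.02200·320.0)/0.3520 = 31.25 µg/L.
Below outfall 2: Q → 0.4100 m³/s, C = (0.3520·31.25 + 0.05800·1660)/0.4100 = 261.7 µg/L.
Below outfall 3: Q → 0.4290 m³/s, C = (0.4100·261.7 + 0.01900·930.0)/0.4290 = 291.3 µg/L.

291 µg/L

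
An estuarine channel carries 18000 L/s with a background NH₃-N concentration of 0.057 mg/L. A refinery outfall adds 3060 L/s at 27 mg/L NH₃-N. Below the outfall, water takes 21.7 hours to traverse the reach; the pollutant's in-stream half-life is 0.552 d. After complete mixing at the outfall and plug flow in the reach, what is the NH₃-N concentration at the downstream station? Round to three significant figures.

1.28 mg/L

Mass balance: C = (18000·0.05700 + 3060·27.00) / 21060 = 83650/21060 = 3.972 mg/L.
Half-life 0.552 d → k = ln 2 / 0.552 = 1.256 d⁻¹.
Applying C = C₀e^(−kt): 3.972 × 0.3213 = 1.276 mg/L.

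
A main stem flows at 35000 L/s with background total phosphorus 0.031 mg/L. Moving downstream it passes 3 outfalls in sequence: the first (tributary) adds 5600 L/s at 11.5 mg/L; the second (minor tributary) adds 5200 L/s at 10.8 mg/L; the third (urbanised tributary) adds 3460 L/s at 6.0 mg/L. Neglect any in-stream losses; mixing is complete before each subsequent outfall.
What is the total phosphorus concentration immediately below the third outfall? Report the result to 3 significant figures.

2.89 mg/L

Outfall 1: combined Q = 40600 L/s; C = (35000·0.03100 + 5600·11.50)/40600 = 1.613 mg/L.
Outfall 2: combined Q = 45800 L/s; C = (40600·1.613 + 5200·10.80)/45800 = 2.656 mg/L.
Outfall 3: combined Q = 49260 L/s; C = (45800·2.656 + 3460·6.000)/49260 = 2.891 mg/L.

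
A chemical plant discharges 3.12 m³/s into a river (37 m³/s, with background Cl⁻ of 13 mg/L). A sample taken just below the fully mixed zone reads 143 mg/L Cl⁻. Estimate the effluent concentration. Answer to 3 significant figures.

Mass balance: 37.00·13.00 + 3.120·Cₑ = 40.12·143.0
→ Cₑ = (40.12·143.0 − 37.00·13.00) / 3.120 = 1685 mg/L.

1680 mg/L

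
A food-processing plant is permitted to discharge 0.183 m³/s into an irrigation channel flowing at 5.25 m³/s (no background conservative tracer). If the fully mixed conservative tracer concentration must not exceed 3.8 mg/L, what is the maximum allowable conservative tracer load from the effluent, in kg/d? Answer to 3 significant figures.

1780 kg/d

Mass balance at the limit: 5.250·0 + 0.1830·Cₑ = 5.433·3.8 → Cₑ = 112.8 mg/L.
Load = 0.1830 m³/s × 112.8 g/m³ × 86 400 s/d = 1784 kg/d.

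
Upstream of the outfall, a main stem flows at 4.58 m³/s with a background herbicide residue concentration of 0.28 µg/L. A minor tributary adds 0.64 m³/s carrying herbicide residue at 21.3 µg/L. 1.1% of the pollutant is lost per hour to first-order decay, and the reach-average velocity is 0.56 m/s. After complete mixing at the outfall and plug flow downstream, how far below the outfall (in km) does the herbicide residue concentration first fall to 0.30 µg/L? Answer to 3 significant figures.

Conservation of mass: C = (4.580·0.2800 + 0.6400·21.30) / 5.220 = 14.91/5.220 = 2.857 µg/L.
1.1%/h lost → k = −ln(1 − 0.011) = 0.01106 h⁻¹.
Set 2.857·exp(−k·t) = 0.30 → t = ln(2.857/0.30)/k = 733500 s = 203.8 h.
Distance = v·t = 0.56·733500 = 410800 m = 410.8 km.

411 km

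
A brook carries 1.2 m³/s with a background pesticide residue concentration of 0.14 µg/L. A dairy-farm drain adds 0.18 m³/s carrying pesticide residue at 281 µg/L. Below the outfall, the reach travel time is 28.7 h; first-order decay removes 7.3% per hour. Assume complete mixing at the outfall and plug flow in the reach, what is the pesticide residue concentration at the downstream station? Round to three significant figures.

Conservation of mass: C = (1.200·0.1400 + 0.1800·281.0) / 1.380 = 50.75/1.380 = 36.77 µg/L.
7.3%/h lost → k = −ln(1 − 0.073) = 0.07580 h⁻¹.
After decay, C = 36.77 × e^(−kt) = 36.77 × 0.1136 = 4.176 µg/L.

4.18 µg/L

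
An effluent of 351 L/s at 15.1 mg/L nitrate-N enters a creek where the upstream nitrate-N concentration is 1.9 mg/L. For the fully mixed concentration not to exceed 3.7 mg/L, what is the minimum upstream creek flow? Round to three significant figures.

2220 L/s

Set C_mix = 3.7: (Q·1.900 + 351.0·15.10) / (Q + 351.0) = 3.7
→ Q = 351.0·(15.10 − 3.7)/(3.7 − 1.900) = 2223 L/s.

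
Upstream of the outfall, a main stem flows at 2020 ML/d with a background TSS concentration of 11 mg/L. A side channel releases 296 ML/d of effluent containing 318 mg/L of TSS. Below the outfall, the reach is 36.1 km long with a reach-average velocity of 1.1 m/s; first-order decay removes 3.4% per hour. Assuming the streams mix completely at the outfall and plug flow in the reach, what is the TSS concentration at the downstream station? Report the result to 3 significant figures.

36.6 mg/L

Mass balance: C = (2020·11.00 + 296.0·318.0) / 2316 = 116300/2316 = 50.24 mg/L.
Travel time t = 36.1·1000 / 1.1 = 32820 s = 9.116 h.
3.4%/h lost → k = −ln(1 − 0.034) = 0.03459 h⁻¹.
After decay, C = 50.24 × e^(−kt) = 50.24 × 0.7295 = 36.65 mg/L.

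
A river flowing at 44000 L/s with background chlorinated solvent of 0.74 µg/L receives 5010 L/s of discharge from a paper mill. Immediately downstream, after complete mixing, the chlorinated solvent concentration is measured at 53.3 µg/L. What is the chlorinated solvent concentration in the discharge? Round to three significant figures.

515 µg/L

Mass balance: 44000·0.7400 + 5010·Cₑ = 49010·53.30
→ Cₑ = (49010·53.30 − 44000·0.7400) / 5010 = 514.9 µg/L.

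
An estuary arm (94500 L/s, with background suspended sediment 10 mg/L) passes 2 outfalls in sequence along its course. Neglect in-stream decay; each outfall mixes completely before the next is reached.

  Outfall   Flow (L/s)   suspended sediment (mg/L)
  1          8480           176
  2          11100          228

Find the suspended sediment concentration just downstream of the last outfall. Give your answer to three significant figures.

After outfall 1: Q = 94500 + 8480 = 103000 L/s; C = (94500·10.00 + 8480·176.0)/103000 = 23.67 mg/L.
After outfall 2: Q = 103000 + 11100 = 114100 L/s; C = (103000·23.67 + 11100·228.0)/114100 = 43.55 mg/L.

43.6 mg/L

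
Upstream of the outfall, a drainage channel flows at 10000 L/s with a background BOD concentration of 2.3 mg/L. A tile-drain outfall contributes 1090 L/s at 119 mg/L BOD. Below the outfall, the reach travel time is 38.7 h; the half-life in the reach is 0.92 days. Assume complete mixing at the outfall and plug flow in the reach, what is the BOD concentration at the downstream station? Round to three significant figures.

Conservation of mass: C = (10000·2.300 + 1090·119.0) / 11090 = 152700/11090 = 13.77 mg/L.
Half-life 0.92 d → k = ln 2 / 0.92 = 0.7534 d⁻¹.
First-order decay: C = 13.77·exp(−k·t) = 13.77·0.2967 = 4.086 mg/L.

4.09 mg/L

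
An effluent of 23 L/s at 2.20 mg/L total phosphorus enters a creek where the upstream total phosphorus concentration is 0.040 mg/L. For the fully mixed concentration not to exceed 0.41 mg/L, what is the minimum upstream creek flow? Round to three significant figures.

111 L/s

Set C_mix = 0.41: (Q·0.04000 + 23.00·2.200) / (Q + 23.00) = 0.41
→ Q = 23.00·(2.200 − 0.41)/(0.41 − 0.04000) = 111.3 L/s.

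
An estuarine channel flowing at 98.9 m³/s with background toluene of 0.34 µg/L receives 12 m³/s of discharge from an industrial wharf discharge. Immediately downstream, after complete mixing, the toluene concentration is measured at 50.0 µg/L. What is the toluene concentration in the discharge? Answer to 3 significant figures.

Mass balance: 98.90·0.3400 + 12.00·Cₑ = 110.9·50.00
→ Cₑ = (110.9·50.00 − 98.90·0.3400) / 12.00 = 459.3 µg/L.

459 µg/L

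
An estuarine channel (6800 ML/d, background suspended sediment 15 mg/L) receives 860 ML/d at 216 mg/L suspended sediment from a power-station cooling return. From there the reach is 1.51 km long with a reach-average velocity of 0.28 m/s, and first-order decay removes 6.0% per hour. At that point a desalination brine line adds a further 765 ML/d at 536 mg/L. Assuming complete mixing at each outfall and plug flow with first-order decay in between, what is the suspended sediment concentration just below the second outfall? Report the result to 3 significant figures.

Mass balance: C = (6800·15.00 + 860.0·216.0) / 7660 = 287800/7660 = 37.57 mg/L; combined flow 7660 ML/d.
Travel time t = 1.51·1000 / 0.28 = 5393 s = 1.498 h.
6.0%/h lost → k = −ln(1 − 0.06) = 0.06188 h⁻¹.
Applying C = C₀e^(−kt): 37.57 × 0.9115 = 34.24 mg/L.
Second outfall: C = (7660·34.24 + 765.0·536.0)/8425 = 79.80 mg/L.

79.8 mg/L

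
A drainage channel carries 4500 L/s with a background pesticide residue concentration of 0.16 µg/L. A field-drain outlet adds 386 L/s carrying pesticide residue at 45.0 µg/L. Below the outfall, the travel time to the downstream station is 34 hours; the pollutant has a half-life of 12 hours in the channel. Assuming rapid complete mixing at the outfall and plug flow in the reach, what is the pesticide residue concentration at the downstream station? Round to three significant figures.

0.519 µg/L

Mixed concentration C = ΣQC/ΣQ = (4500·0.1600 + 386.0·45.00) / 4886 = 18090/4886 = 3.702 µg/L.
Half-life 12 h → k = ln 2 / 12 = 0.05776 h⁻¹ = 1.386 d⁻¹.
Applying C = C₀e^(−kt): 3.702 × 0.1403 = 0.5195 µg/L.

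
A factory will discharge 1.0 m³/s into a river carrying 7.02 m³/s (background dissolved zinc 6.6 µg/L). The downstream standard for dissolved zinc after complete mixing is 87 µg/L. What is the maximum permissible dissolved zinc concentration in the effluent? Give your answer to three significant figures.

651 µg/L

At the limit, (Qr·Cr + Qe·Cₑ)/(Qr + Qe) = 87:
Cₑ = (8.020·87 − 7.020·6.600) / 1.000 = 651.4 µg/L.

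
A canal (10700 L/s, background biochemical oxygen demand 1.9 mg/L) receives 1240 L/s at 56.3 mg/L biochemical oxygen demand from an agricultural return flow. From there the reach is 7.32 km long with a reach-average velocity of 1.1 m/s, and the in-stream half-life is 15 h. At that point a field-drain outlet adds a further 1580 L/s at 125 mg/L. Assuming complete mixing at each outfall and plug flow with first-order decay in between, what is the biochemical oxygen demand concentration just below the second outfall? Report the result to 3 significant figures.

Mass balance: C = (10700·1.900 + 1240·56.30) / 11940 = 90140/11940 = 7.550 mg/L; combined flow 11940 L/s.
Travel time t = 7.32·1000 / 1.1 = 6655 s = 1.848 h.
Half-life 15 h → k = ln 2 / 15 = 0.04621 h⁻¹ = 1.109 d⁻¹.
After decay, C = 7.550 × e^(−kt) = 7.550 × 0.9181 = 6.931 mg/L.
Second outfall: C = (11940·6.931 + 1580·125.0)/13520 = 20.73 mg/L.

20.7 mg/L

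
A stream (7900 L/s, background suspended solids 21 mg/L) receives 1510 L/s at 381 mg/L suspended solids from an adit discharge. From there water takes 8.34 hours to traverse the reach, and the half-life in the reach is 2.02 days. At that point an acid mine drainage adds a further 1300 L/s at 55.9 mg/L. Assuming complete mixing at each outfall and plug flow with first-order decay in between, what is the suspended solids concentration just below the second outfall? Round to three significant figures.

After mixing, C = (7900·21.00 + 1510·381.0) / 9410 = 741200/9410 = 78.77 mg/L; combined flow 9410 L/s.
Half-life 2.02 d → k = ln 2 / 2.02 = 0.3431 d⁻¹.
After decay, C = 78.77 × e^(−kt) = 78.77 × 0.8876 = 69.91 mg/L.
At the second outfall, C = (9410·69.91 + 1300·55.90) / (9410 + 1300) = 68.21 mg/L.

68.2 mg/L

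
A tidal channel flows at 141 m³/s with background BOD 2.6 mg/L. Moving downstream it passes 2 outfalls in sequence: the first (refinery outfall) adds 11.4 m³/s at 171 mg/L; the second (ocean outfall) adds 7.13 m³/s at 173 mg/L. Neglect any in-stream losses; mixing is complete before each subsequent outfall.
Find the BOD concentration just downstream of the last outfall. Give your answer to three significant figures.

22.2 mg/L

After outfall 1: Q = 141.0 + 11.40 = 152.4 m³/s; C = (141.0·2.600 + 11.40·171.0)/152.4 = 15.20 mg/L.
After outfall 2: Q = 152.4 + 7.130 = 159.5 m³/s; C = (152.4·15.20 + 7.130·173.0)/159.5 = 22.25 mg/L.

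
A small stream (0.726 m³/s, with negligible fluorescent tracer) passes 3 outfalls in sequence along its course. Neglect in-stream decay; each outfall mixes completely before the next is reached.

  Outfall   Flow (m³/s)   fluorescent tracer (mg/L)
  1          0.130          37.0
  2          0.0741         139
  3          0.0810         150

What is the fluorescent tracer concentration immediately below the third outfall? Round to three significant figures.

27.0 mg/L

After outfall 1: Q = 0.7260 + 0.1300 = 0.8560 m³/s; C = (0.7260·0 + 0.1300·37.00)/0.8560 = 5.619 mg/L.
After outfall 2: Q = 0.8560 + 0.07410 = 0.9301 m³/s; C = (0.8560·5.619 + 0.07410·139.0)/0.9301 = 16.25 mg/L.
After outfall 3: Q = 0.9301 + 0.08100 = 1.011 m³/s; C = (0.9301·16.25 + 0.08100·150.0)/1.011 = 26.96 mg/L.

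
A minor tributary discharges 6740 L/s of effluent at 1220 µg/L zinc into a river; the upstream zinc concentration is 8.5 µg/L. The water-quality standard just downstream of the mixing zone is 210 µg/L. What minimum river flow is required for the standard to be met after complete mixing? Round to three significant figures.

Set C_mix = 210: (Q·8.500 + 6740·1220) / (Q + 6740) = 210
→ Q = 6740·(1220 − 210)/(210 − 8.500) = 33780 L/s.

33800 L/s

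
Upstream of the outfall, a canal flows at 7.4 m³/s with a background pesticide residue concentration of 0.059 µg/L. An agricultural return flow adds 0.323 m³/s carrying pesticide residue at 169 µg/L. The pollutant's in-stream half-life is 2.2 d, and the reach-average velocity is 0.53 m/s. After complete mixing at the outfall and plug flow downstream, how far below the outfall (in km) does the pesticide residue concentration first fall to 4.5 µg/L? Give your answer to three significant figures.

66.8 km

Mixed concentration C = ΣQC/ΣQ = (7.400·0.05900 + 0.3230·169.0) / 7.723 = 55.02/7.723 = 7.125 µg/L.
Half-life 2.2 d → k = ln 2 / 2.2 = 0.3151 d⁻¹.
Set 7.125·exp(−k·t) = 4.5 → t = ln(7.125/4.5)/k = 126000 s = 35.00 h.
Distance = v·t = 0.53·126000 = 66780 m = 66.78 km.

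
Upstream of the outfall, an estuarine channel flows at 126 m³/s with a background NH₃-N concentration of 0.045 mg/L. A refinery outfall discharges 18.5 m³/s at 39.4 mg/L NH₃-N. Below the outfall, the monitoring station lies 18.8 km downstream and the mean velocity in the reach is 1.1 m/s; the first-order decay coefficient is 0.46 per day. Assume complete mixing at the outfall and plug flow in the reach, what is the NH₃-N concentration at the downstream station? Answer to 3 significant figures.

Conservation of mass: C = (126.0·0.04500 + 18.50·39.40) / 144.5 = 734.6/144.5 = 5.084 mg/L.
Travel time t = 18.8·1000 / 1.1 = 17090 s = 4.747 h.
After decay, C = 5.084 × e^(−kt) = 5.084 × 0.9130 = 4.641 mg/L.

4.64 mg/L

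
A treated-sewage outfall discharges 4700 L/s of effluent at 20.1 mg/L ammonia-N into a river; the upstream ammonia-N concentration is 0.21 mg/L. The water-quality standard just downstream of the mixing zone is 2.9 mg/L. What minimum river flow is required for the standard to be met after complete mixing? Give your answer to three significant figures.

30100 L/s

Set C_mix = 2.9: (Q·0.2100 + 4700·20.10) / (Q + 4700) = 2.9
→ Q = 4700·(20.10 − 2.9)/(2.9 − 0.2100) = 30050 L/s.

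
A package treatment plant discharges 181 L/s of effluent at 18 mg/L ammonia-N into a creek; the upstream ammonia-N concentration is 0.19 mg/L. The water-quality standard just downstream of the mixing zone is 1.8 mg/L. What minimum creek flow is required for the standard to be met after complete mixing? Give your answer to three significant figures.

1820 L/s

Set C_mix = 1.8: (Q·0.1900 + 181.0·18.00) / (Q + 181.0) = 1.8
→ Q = 181.0·(18.00 − 1.8)/(1.8 − 0.1900) = 1821 L/s.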